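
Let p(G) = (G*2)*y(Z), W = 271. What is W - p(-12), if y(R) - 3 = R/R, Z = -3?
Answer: 367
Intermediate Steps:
y(R) = 4 (y(R) = 3 + R/R = 3 + 1 = 4)
p(G) = 8*G (p(G) = (G*2)*4 = (2*G)*4 = 8*G)
W - p(-12) = 271 - 8*(-12) = 271 - 1*(-96) = 271 + 96 = 367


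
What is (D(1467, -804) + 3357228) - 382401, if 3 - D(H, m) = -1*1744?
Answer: 2976574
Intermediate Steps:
D(H, m) = 1747 (D(H, m) = 3 - (-1)*1744 = 3 - 1*(-1744) = 3 + 1744 = 1747)
(D(1467, -804) + 3357228) - 382401 = (1747 + 3357228) - 382401 = 3358975 - 382401 = 2976574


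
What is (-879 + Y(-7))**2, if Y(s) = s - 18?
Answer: 817216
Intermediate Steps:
Y(s) = -18 + s
(-879 + Y(-7))**2 = (-879 + (-18 - 7))**2 = (-879 - 25)**2 = (-904)**2 = 817216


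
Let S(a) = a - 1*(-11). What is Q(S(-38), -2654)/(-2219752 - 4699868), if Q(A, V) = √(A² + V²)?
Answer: -√7044445/6919620 ≈ -0.00038357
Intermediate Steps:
S(a) = 11 + a (S(a) = a + 11 = 11 + a)
Q(S(-38), -2654)/(-2219752 - 4699868) = √((11 - 38)² + (-2654)²)/(-2219752 - 4699868) = √((-27)² + 7043716)/(-6919620) = √(729 + 7043716)*(-1/6919620) = √7044445*(-1/6919620) = -√7044445/6919620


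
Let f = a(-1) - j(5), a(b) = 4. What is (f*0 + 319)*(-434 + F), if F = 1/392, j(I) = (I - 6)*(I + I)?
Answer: -54270513/392 ≈ -1.3845e+5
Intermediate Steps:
j(I) = 2*I*(-6 + I) (j(I) = (-6 + I)*(2*I) = 2*I*(-6 + I))
f = 14 (f = 4 - 2*5*(-6 + 5) = 4 - 2*5*(-1) = 4 - 1*(-10) = 4 + 10 = 14)
F = 1/392 ≈ 0.0025510
(f*0 + 319)*(-434 + F) = (14*0 + 319)*(-434 + 1/392) = (0 + 319)*(-170127/392) = 319*(-170127/392) = -54270513/392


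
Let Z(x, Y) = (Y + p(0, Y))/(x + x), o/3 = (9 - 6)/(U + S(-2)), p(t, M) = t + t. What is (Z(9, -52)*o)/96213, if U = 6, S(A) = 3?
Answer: -2/66609 ≈ -3.0026e-5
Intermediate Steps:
p(t, M) = 2*t
o = 1 (o = 3*((9 - 6)/(6 + 3)) = 3*(3/9) = 3*(3*(1/9)) = 3*(1/3) = 1)
Z(x, Y) = Y/(2*x) (Z(x, Y) = (Y + 2*0)/(x + x) = (Y + 0)/((2*x)) = Y*(1/(2*x)) = Y/(2*x))
(Z(9, -52)*o)/96213 = (((1/2)*(-52)/9)*1)/96213 = (((1/2)*(-52)*(1/9))*1)*(1/96213) = -26/9*1*(1/96213) = -26/9*1/96213 = -2/66609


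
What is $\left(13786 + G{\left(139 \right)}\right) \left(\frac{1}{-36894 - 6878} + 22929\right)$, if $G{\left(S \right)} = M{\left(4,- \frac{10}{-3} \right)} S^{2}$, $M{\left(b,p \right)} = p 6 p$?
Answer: $\frac{1959903102961673}{65658} \approx 2.985 \cdot 10^{10}$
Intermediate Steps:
$M{\left(b,p \right)} = 6 p^{2}$ ($M{\left(b,p \right)} = 6 p p = 6 p^{2}$)
$G{\left(S \right)} = \frac{200 S^{2}}{3}$ ($G{\left(S \right)} = 6 \left(- \frac{10}{-3}\right)^{2} S^{2} = 6 \left(\left(-10\right) \left(- \frac{1}{3}\right)\right)^{2} S^{2} = 6 \left(\frac{10}{3}\right)^{2} S^{2} = 6 \cdot \frac{100}{9} S^{2} = \frac{200 S^{2}}{3}$)
$\left(13786 + G{\left(139 \right)}\right) \left(\frac{1}{-36894 - 6878} + 22929\right) = \left(13786 + \frac{200 \cdot 139^{2}}{3}\right) \left(\frac{1}{-36894 - 6878} + 22929\right) = \left(13786 + \frac{200}{3} \cdot 19321\right) \left(\frac{1}{-43772} + 22929\right) = \left(13786 + \frac{3864200}{3}\right) \left(- \frac{1}{43772} + 22929\right) = \frac{3905558}{3} \cdot \frac{1003648187}{43772} = \frac{1959903102961673}{65658}$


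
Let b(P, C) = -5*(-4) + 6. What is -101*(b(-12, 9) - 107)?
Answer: 8181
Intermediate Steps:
b(P, C) = 26 (b(P, C) = 20 + 6 = 26)
-101*(b(-12, 9) - 107) = -101*(26 - 107) = -101*(-81) = 8181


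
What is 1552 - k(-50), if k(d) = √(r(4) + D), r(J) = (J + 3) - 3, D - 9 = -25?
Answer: 1552 - 2*I*√3 ≈ 1552.0 - 3.4641*I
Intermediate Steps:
D = -16 (D = 9 - 25 = -16)
r(J) = J (r(J) = (3 + J) - 3 = J)
k(d) = 2*I*√3 (k(d) = √(4 - 16) = √(-12) = 2*I*√3)
1552 - k(-50) = 1552 - 2*I*√3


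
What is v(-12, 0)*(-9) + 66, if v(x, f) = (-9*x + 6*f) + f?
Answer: -906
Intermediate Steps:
v(x, f) = -9*x + 7*f
v(-12, 0)*(-9) + 66 = (-9*(-12) + 7*0)*(-9) + 66 = (108 + 0)*(-9) + 66 = 108*(-9) + 66 = -972 + 66 = -906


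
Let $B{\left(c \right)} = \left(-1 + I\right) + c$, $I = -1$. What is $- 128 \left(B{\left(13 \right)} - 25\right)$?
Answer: $1792$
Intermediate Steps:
$B{\left(c \right)} = -2 + c$ ($B{\left(c \right)} = \left(-1 - 1\right) + c = -2 + c$)
$- 128 \left(B{\left(13 \right)} - 25\right) = - 128 \left(\left(-2 + 13\right) - 25\right) = - 128 \left(11 - 25\right) = \left(-128\right) \left(-14\right) = 1792$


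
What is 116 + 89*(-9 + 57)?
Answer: 4388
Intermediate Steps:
116 + 89*(-9 + 57) = 116 + 89*48 = 116 + 4272 = 4388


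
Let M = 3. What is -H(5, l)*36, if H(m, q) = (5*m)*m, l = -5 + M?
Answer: -4500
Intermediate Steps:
l = -2 (l = -5 + 3 = -2)
H(m, q) = 5*m**2
-H(5, l)*36 = -5*5**2*36 = -5*25*36 = -1*125*36 = -125*36 = -4500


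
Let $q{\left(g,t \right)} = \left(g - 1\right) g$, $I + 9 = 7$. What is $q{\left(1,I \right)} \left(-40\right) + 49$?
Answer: $49$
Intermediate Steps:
$I = -2$ ($I = -9 + 7 = -2$)
$q{\left(g,t \right)} = g \left(-1 + g\right)$ ($q{\left(g,t \right)} = \left(-1 + g\right) g = g \left(-1 + g\right)$)
$q{\left(1,I \right)} \left(-40\right) + 49 = 1 \left(-1 + 1\right) \left(-40\right) + 49 = 1 \cdot 0 \left(-40\right) + 49 = 0 \left(-40\right) + 49 = 0 + 49 = 49$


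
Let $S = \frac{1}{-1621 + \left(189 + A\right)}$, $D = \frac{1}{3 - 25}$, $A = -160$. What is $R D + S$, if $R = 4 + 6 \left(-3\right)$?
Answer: $\frac{11133}{17512} \approx 0.63574$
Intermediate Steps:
$D = - \frac{1}{22}$ ($D = \frac{1}{-22} = - \frac{1}{22} \approx -0.045455$)
$R = -14$ ($R = 4 - 18 = -14$)
$S = - \frac{1}{1592}$ ($S = \frac{1}{-1621 + \left(189 - 160\right)} = \frac{1}{-1621 + 29} = \frac{1}{-1592} = - \frac{1}{1592} \approx -0.00062814$)
$R D + S = \left(-14\right) \left(- \frac{1}{22}\right) - \frac{1}{1592} = \frac{7}{11} - \frac{1}{1592} = \frac{11133}{17512}$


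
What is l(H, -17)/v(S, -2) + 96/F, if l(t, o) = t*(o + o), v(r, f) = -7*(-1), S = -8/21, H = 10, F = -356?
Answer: -30428/623 ≈ -48.841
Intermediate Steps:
S = -8/21 (S = -8*1/21 = -8/21 ≈ -0.38095)
v(r, f) = 7
l(t, o) = 2*o*t (l(t, o) = t*(2*o) = 2*o*t)
l(H, -17)/v(S, -2) + 96/F = (2*(-17)*10)/7 + 96/(-356) = -340*⅐ + 96*(-1/356) = -340/7 - 24/89 = -30428/623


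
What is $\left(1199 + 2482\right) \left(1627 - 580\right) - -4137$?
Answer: $3858144$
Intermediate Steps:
$\left(1199 + 2482\right) \left(1627 - 580\right) - -4137 = 3681 \cdot 1047 + 4137 = 3854007 + 4137 = 3858144$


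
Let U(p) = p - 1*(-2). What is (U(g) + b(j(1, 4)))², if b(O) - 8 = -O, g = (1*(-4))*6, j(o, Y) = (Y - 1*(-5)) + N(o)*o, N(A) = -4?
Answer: 361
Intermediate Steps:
j(o, Y) = 5 + Y - 4*o (j(o, Y) = (Y - 1*(-5)) - 4*o = (Y + 5) - 4*o = (5 + Y) - 4*o = 5 + Y - 4*o)
g = -24 (g = -4*6 = -24)
U(p) = 2 + p (U(p) = p + 2 = 2 + p)
b(O) = 8 - O
(U(g) + b(j(1, 4)))² = ((2 - 24) + (8 - (5 + 4 - 4*1)))² = (-22 + (8 - (5 + 4 - 4)))² = (-22 + (8 - 1*5))² = (-22 + (8 - 5))² = (-22 + 3)² = (-19)² = 361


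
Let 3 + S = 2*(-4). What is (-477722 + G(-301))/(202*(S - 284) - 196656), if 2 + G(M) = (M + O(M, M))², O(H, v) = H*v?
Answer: -4076806138/128123 ≈ -31819.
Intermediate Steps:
S = -11 (S = -3 + 2*(-4) = -3 - 8 = -11)
G(M) = -2 + (M + M²)² (G(M) = -2 + (M + M*M)² = -2 + (M + M²)²)
(-477722 + G(-301))/(202*(S - 284) - 196656) = (-477722 + (-2 + (-301)²*(1 - 301)²))/(202*(-11 - 284) - 196656) = (-477722 + (-2 + 90601*(-300)²))/(202*(-295) - 196656) = (-477722 + (-2 + 90601*90000))/(-59590 - 196656) = (-477722 + (-2 + 8154090000))/(-256246) = (-477722 + 8154089998)*(-1/256246) = 8153612276*(-1/256246) = -4076806138/128123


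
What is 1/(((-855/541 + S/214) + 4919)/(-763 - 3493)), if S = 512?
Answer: -61591768/71198291 ≈ -0.86507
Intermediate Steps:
1/(((-855/541 + S/214) + 4919)/(-763 - 3493)) = 1/(((-855/541 + 512/214) + 4919)/(-763 - 3493)) = 1/(((-855*1/541 + 512*(1/214)) + 4919)/(-4256)) = 1/(((-855/541 + 256/107) + 4919)*(-1/4256)) = 1/((47011/57887 + 4919)*(-1/4256)) = 1/((284793164/57887)*(-1/4256)) = 1/(-71198291/61591768) = -61591768/71198291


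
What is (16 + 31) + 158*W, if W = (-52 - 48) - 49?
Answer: -23495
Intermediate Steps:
W = -149 (W = -100 - 49 = -149)
(16 + 31) + 158*W = (16 + 31) + 158*(-149) = 47 - 23542 = -23495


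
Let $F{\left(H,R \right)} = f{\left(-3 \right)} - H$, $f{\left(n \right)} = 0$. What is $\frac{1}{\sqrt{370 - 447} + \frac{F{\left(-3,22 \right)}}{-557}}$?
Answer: $- \frac{1671}{23889182} - \frac{310249 i \sqrt{77}}{23889182} \approx -6.9948 \cdot 10^{-5} - 0.11396 i$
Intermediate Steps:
$F{\left(H,R \right)} = - H$ ($F{\left(H,R \right)} = 0 - H = - H$)
$\frac{1}{\sqrt{370 - 447} + \frac{F{\left(-3,22 \right)}}{-557}} = \frac{1}{\sqrt{370 - 447} + \frac{\left(-1\right) \left(-3\right)}{-557}} = \frac{1}{\sqrt{-77} + 3 \left(- \frac{1}{557}\right)} = \frac{1}{i \sqrt{77} - \frac{3}{557}} = \frac{1}{- \frac{3}{557} + i \sqrt{77}}$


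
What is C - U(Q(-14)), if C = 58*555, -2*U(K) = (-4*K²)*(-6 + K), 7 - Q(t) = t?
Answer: 18960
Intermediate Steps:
Q(t) = 7 - t
U(K) = 2*K²*(-6 + K) (U(K) = -(-4*K²)*(-6 + K)/2 = -(-2)*K²*(-6 + K) = 2*K²*(-6 + K))
C = 32190
C - U(Q(-14)) = 32190 - 2*(7 - 1*(-14))²*(-6 + (7 - 1*(-14))) = 32190 - 2*(7 + 14)²*(-6 + (7 + 14)) = 32190 - 2*21²*(-6 + 21) = 32190 - 2*441*15 = 32190 - 1*13230 = 32190 - 13230 = 18960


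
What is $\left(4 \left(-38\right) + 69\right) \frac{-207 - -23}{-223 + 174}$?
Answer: $- \frac{15272}{49} \approx -311.67$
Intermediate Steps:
$\left(4 \left(-38\right) + 69\right) \frac{-207 - -23}{-223 + 174} = \left(-152 + 69\right) \frac{-207 + \left(-22 + 45\right)}{-49} = - 83 \left(-207 + 23\right) \left(- \frac{1}{49}\right) = - 83 \left(\left(-184\right) \left(- \frac{1}{49}\right)\right) = \left(-83\right) \frac{184}{49} = - \frac{15272}{49}$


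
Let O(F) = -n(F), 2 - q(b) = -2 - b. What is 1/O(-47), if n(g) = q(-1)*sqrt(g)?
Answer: I*sqrt(47)/141 ≈ 0.048622*I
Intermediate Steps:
q(b) = 4 + b (q(b) = 2 - (-2 - b) = 2 + (2 + b) = 4 + b)
n(g) = 3*sqrt(g) (n(g) = (4 - 1)*sqrt(g) = 3*sqrt(g))
O(F) = -3*sqrt(F)
1/O(-47) = 1/(-3*I*sqrt(47)) = I*sqrt(47)/141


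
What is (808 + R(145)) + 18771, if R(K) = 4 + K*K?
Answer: 40608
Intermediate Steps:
R(K) = 4 + K²
(808 + R(145)) + 18771 = (808 + (4 + 145²)) + 18771 = (808 + (4 + 21025)) + 18771 = (808 + 21029) + 18771 = 21837 + 18771 = 40608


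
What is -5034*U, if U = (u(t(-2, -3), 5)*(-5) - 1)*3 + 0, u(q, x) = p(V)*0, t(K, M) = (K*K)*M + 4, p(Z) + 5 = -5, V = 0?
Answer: 15102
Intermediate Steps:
p(Z) = -10 (p(Z) = -5 - 5 = -10)
t(K, M) = 4 + M*K² (t(K, M) = K²*M + 4 = M*K² + 4 = 4 + M*K²)
u(q, x) = 0 (u(q, x) = -10*0 = 0)
U = -3 (U = (0*(-5) - 1)*3 + 0 = (0 - 1)*3 + 0 = -1*3 + 0 = -3 + 0 = -3)
-5034*U = -5034*(-3) = 15102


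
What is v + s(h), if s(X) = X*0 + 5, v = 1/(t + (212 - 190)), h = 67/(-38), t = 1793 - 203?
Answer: 8061/1612 ≈ 5.0006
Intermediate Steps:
t = 1590
h = -67/38 (h = 67*(-1/38) = -67/38 ≈ -1.7632)
v = 1/1612 (v = 1/(1590 + (212 - 190)) = 1/(1590 + 22) = 1/1612 ≈ 0.00062035)
s(X) = 5 (s(X) = 0 + 5 = 5)
v + s(h) = 1/1612 + 5 = 8061/1612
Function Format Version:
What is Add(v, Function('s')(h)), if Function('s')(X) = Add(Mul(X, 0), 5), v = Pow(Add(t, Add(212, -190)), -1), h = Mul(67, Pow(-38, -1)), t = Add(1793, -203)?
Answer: Rational(8061, 1612) ≈ 5.0006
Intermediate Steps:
t = 1590
h = Rational(-67, 38) (h = Mul(67, Rational(-1, 38)) = Rational(-67, 38) ≈ -1.7632)
v = Rational(1, 1612) (v = Pow(Add(1590, Add(212, -190)), -1) = Pow(Add(1590, 22), -1) = Pow(1612, -1) = Rational(1, 1612) ≈ 0.00062035)
Function('s')(X) = 5 (Function('s')(X) = Add(0, 5) = 5)
Add(v, Function('s')(h)) = Add(Rational(1, 1612), 5) = Rational(8061, 1612)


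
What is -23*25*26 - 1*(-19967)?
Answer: 5017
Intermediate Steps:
-23*25*26 - 1*(-19967) = -575*26 + 19967 = -14950 + 19967 = 5017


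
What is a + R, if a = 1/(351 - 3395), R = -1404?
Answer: -4273777/3044 ≈ -1404.0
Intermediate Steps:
a = -1/3044 (a = 1/(-3044) = -1/3044 ≈ -0.00032852)
a + R = -1/3044 - 1404 = -4273777/3044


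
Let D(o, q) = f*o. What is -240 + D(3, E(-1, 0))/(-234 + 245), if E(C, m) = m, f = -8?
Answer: -2664/11 ≈ -242.18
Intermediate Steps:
D(o, q) = -8*o
-240 + D(3, E(-1, 0))/(-234 + 245) = -240 + (-8*3)/(-234 + 245) = -240 - 24/11 = -2664/11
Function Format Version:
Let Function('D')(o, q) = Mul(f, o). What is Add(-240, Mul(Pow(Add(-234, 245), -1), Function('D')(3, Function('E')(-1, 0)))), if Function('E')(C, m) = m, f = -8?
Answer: Rational(-2664, 11) ≈ -242.18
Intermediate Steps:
Function('D')(o, q) = Mul(-8, o)
Add(-240, Mul(Pow(Add(-234, 245), -1), Function('D')(3, Function('E')(-1, 0)))) = Add(-240, Mul(Pow(Add(-234, 245), -1), Mul(-8, 3))) = Add(-240, Mul(Pow(11, -1), -24)) = Add(-240, Mul(Rational(1, 11), -24)) = Add(-240, Rational(-24, 11)) = Rational(-2664, 11)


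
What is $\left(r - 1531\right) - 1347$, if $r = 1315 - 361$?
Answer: $-1924$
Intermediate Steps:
$r = 954$
$\left(r - 1531\right) - 1347 = \left(954 - 1531\right) - 1347 = -577 - 1347 = -1924$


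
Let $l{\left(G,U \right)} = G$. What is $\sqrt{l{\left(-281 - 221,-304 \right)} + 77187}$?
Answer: $7 \sqrt{1565} \approx 276.92$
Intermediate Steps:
$\sqrt{l{\left(-281 - 221,-304 \right)} + 77187} = \sqrt{\left(-281 - 221\right) + 77187} = \sqrt{-502 + 77187} = \sqrt{76685} = 7 \sqrt{1565}$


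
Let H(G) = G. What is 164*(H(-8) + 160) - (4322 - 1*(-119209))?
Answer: -98603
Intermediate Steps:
164*(H(-8) + 160) - (4322 - 1*(-119209)) = 164*(-8 + 160) - (4322 - 1*(-119209)) = 164*152 - (4322 + 119209) = 24928 - 1*123531 = 24928 - 123531 = -98603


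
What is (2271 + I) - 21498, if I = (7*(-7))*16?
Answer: -20011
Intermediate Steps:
I = -784 (I = -49*16 = -784)
(2271 + I) - 21498 = (2271 - 784) - 21498 = 1487 - 21498 = -20011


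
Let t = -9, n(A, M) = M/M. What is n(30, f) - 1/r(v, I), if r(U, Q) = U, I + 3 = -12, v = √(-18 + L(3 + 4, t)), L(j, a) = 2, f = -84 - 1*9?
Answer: 1 + I/4 ≈ 1.0 + 0.25*I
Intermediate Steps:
f = -93 (f = -84 - 9 = -93)
n(A, M) = 1
v = 4*I (v = √(-18 + 2) = √(-16) = 4*I ≈ 4.0*I)
I = -15 (I = -3 - 12 = -15)
n(30, f) - 1/r(v, I) = 1 - 1/(4*I) = 1 - (-1)*I/4 = 1 + I/4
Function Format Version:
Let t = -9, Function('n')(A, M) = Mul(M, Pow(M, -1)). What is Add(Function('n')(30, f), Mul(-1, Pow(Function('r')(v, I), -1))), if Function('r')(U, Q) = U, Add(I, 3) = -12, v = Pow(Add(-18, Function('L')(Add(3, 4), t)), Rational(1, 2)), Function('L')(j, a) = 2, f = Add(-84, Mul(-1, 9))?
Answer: Add(1, Mul(Rational(1, 4), I)) ≈ Add(1.0000, Mul(0.25000, I))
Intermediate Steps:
f = -93 (f = Add(-84, -9) = -93)
Function('n')(A, M) = 1
v = Mul(4, I) (v = Pow(Add(-18, 2), Rational(1, 2)) = Pow(-16, Rational(1, 2)) = Mul(4, I) ≈ Mul(4.0000, I))
I = -15 (I = Add(-3, -12) = -15)
Add(Function('n')(30, f), Mul(-1, Pow(Function('r')(v, I), -1))) = Add(1, Mul(-1, Pow(Mul(4, I), -1))) = Add(1, Mul(-1, Mul(Rational(-1, 4), I))) = Add(1, Mul(Rational(1, 4), I))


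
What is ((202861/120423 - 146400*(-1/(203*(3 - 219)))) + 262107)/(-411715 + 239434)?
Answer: -19222178840198/12634676271567 ≈ -1.5214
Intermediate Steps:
((202861/120423 - 146400*(-1/(203*(3 - 219)))) + 262107)/(-411715 + 239434) = ((202861*(1/120423) - 146400/((-216*(-203)))) + 262107)/(-172281) = ((202861/120423 - 146400/43848) + 262107)*(-1/172281) = ((202861/120423 - 146400*1/43848) + 262107)*(-1/172281) = ((202861/120423 - 6100/1827) + 262107)*(-1/172281) = (-121317751/73337607 + 262107)*(-1/172281) = (19222178840198/73337607)*(-1/172281) = -19222178840198/12634676271567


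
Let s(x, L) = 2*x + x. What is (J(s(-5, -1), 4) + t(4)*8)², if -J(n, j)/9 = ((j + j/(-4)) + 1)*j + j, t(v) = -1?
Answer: 35344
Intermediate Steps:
s(x, L) = 3*x
J(n, j) = -9*j - 9*j*(1 + 3*j/4) (J(n, j) = -9*(((j + j/(-4)) + 1)*j + j) = -9*(((j + j*(-¼)) + 1)*j + j) = -9*(((j - j/4) + 1)*j + j) = -9*((3*j/4 + 1)*j + j) = -9*((1 + 3*j/4)*j + j) = -9*(j*(1 + 3*j/4) + j) = -9*(j + j*(1 + 3*j/4)) = -9*j - 9*j*(1 + 3*j/4))
(J(s(-5, -1), 4) + t(4)*8)² = (-9/4*4*(8 + 3*4) - 1*8)² = (-9/4*4*(8 + 12) - 8)² = (-9/4*4*20 - 8)² = (-180 - 8)² = (-188)² = 35344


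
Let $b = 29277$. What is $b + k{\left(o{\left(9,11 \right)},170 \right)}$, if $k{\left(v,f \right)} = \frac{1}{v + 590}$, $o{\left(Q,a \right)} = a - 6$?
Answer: $\frac{17419816}{595} \approx 29277.0$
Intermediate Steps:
$o{\left(Q,a \right)} = -6 + a$ ($o{\left(Q,a \right)} = a - 6 = -6 + a$)
$k{\left(v,f \right)} = \frac{1}{590 + v}$
$b + k{\left(o{\left(9,11 \right)},170 \right)} = 29277 + \frac{1}{590 + \left(-6 + 11\right)} = 29277 + \frac{1}{590 + 5} = 29277 + \frac{1}{595} = \frac{17419816}{595}$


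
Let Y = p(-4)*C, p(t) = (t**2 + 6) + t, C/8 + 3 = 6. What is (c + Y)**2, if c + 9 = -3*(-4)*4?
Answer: 221841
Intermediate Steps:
C = 24 (C = -24 + 8*6 = -24 + 48 = 24)
p(t) = 6 + t + t**2 (p(t) = (6 + t**2) + t = 6 + t + t**2)
c = 39 (c = -9 - 3*(-4)*4 = -9 + 12*4 = -9 + 48 = 39)
Y = 432 (Y = (6 - 4 + (-4)**2)*24 = (6 - 4 + 16)*24 = 18*24 = 432)
(c + Y)**2 = (39 + 432)**2 = 471**2 = 221841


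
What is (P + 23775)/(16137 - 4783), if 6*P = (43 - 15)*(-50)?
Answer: 70625/34062 ≈ 2.0734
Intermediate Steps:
P = -700/3 (P = ((43 - 15)*(-50))/6 = (28*(-50))/6 = (1/6)*(-1400) = -700/3 ≈ -233.33)
(P + 23775)/(16137 - 4783) = (-700/3 + 23775)/(16137 - 4783) = (70625/3)/11354 = (70625/3)*(1/11354) = 70625/34062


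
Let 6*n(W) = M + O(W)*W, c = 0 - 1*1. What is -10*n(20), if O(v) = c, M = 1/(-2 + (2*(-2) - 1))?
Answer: 235/7 ≈ 33.571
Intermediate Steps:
c = -1 (c = 0 - 1 = -1)
M = -1/7 (M = 1/(-2 + (-4 - 1)) = 1/(-2 - 5) = 1/(-7) = -1/7 ≈ -0.14286)
O(v) = -1
n(W) = -1/42 - W/6 (n(W) = (-1/7 - W)/6 = -1/42 - W/6)
-10*n(20) = -10*(-1/42 - 1/6*20) = -10*(-1/42 - 10/3) = -10*(-47/14) = 235/7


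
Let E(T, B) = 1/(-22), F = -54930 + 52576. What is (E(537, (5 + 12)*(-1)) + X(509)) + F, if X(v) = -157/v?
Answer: -26364055/11198 ≈ -2354.4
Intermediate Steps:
F = -2354
E(T, B) = -1/22
(E(537, (5 + 12)*(-1)) + X(509)) + F = (-1/22 - 157/509) - 2354 = -3963/11198 - 2354 = -26364055/11198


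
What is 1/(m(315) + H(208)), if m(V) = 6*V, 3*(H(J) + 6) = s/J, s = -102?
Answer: 104/195919 ≈ 0.00053083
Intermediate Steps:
H(J) = -6 - 34/J (H(J) = -6 + (-102/J)/3 = -6 - 34/J)
1/(m(315) + H(208)) = 1/(6*315 + (-6 - 34/208)) = 1/(1890 + (-6 - 34*1/208)) = 1/(1890 + (-6 - 17/104)) = 1/(1890 - 641/104) = 1/(195919/104) = 104/195919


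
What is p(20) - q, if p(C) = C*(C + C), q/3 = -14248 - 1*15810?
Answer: 90974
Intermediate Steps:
q = -90174 (q = 3*(-14248 - 1*15810) = 3*(-14248 - 15810) = 3*(-30058) = -90174)
p(C) = 2*C**2 (p(C) = C*(2*C) = 2*C**2)
p(20) - q = 2*20**2 - 1*(-90174) = 2*400 + 90174 = 800 + 90174 = 90974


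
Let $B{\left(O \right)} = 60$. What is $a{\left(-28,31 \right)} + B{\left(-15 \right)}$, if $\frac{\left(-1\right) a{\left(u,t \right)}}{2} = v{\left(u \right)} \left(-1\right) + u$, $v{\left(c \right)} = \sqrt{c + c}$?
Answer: $116 + 4 i \sqrt{14} \approx 116.0 + 14.967 i$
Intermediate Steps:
$v{\left(c \right)} = \sqrt{2} \sqrt{c}$ ($v{\left(c \right)} = \sqrt{2 c} = \sqrt{2} \sqrt{c}$)
$a{\left(u,t \right)} = - 2 u + 2 \sqrt{2} \sqrt{u}$ ($a{\left(u,t \right)} = - 2 \left(\sqrt{2} \sqrt{u} \left(-1\right) + u\right) = - 2 \left(- \sqrt{2} \sqrt{u} + u\right) = - 2 \left(u - \sqrt{2} \sqrt{u}\right) = - 2 u + 2 \sqrt{2} \sqrt{u}$)
$a{\left(-28,31 \right)} + B{\left(-15 \right)} = \left(\left(-2\right) \left(-28\right) + 2 \sqrt{2} \sqrt{-28}\right) + 60 = \left(56 + 2 \sqrt{2} \cdot 2 i \sqrt{7}\right) + 60 = \left(56 + 4 i \sqrt{14}\right) + 60 = 116 + 4 i \sqrt{14}$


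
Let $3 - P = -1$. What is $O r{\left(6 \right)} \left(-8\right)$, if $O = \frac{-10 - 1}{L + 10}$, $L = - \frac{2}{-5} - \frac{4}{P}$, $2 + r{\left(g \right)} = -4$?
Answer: $- \frac{2640}{47} \approx -56.17$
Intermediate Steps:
$P = 4$ ($P = 3 - -1 = 3 + 1 = 4$)
$r{\left(g \right)} = -6$ ($r{\left(g \right)} = -2 - 4 = -6$)
$L = - \frac{3}{5}$ ($L = - \frac{2}{-5} - \frac{4}{4} = \left(-2\right) \left(- \frac{1}{5}\right) - 1 = \frac{2}{5} - 1 = - \frac{3}{5} \approx -0.6$)
$O = - \frac{55}{47}$ ($O = \frac{-10 - 1}{- \frac{3}{5} + 10} = - \frac{11}{\frac{47}{5}} = \left(-11\right) \frac{5}{47} = - \frac{55}{47} \approx -1.1702$)
$O r{\left(6 \right)} \left(-8\right) = \left(- \frac{55}{47}\right) \left(-6\right) \left(-8\right) = \frac{330}{47} \left(-8\right) = - \frac{2640}{47}$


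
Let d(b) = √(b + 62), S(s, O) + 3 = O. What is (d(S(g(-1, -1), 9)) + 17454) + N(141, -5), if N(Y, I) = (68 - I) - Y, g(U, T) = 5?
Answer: 17386 + 2*√17 ≈ 17394.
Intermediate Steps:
S(s, O) = -3 + O
N(Y, I) = 68 - I - Y
d(b) = √(62 + b)
(d(S(g(-1, -1), 9)) + 17454) + N(141, -5) = (√(62 + (-3 + 9)) + 17454) + (68 - 1*(-5) - 1*141) = (√(62 + 6) + 17454) + (68 + 5 - 141) = (√68 + 17454) - 68 = (2*√17 + 17454) - 68 = (17454 + 2*√17) - 68 = 17386 + 2*√17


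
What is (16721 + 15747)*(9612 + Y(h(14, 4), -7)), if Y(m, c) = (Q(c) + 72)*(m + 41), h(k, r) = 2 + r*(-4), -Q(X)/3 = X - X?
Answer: 375200208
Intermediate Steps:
Q(X) = 0 (Q(X) = -3*(X - X) = -3*0 = 0)
h(k, r) = 2 - 4*r
Y(m, c) = 2952 + 72*m (Y(m, c) = (0 + 72)*(m + 41) = 72*(41 + m) = 2952 + 72*m)
(16721 + 15747)*(9612 + Y(h(14, 4), -7)) = (16721 + 15747)*(9612 + (2952 + 72*(2 - 4*4))) = 32468*(9612 + (2952 + 72*(2 - 16))) = 32468*(9612 + (2952 + 72*(-14))) = 32468*(9612 + (2952 - 1008)) = 32468*(9612 + 1944) = 32468*11556 = 375200208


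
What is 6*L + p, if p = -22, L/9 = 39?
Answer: 2084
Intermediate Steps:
L = 351 (L = 9*39 = 351)
6*L + p = 6*351 - 22 = 2106 - 22 = 2084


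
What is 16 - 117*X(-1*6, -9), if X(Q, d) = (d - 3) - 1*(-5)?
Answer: 835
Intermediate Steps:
X(Q, d) = 2 + d (X(Q, d) = (-3 + d) + 5 = 2 + d)
16 - 117*X(-1*6, -9) = 16 - 117*(2 - 9) = 16 - 117*(-7) = 16 + 819 = 835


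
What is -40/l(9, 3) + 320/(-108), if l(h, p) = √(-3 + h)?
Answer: -80/27 - 20*√6/3 ≈ -19.293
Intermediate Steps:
-40/l(9, 3) + 320/(-108) = -40/√(-3 + 9) + 320/(-108) = -40*√6/6 + 320*(-1/108) = -20*√6/3 - 80/27 = -80/27 - 20*√6/3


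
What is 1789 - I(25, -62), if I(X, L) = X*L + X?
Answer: 3314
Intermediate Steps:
I(X, L) = X + L*X (I(X, L) = L*X + X = X + L*X)
1789 - I(25, -62) = 1789 - 25*(1 - 62) = 1789 - 25*(-61) = 1789 - 1*(-1525) = 1789 + 1525 = 3314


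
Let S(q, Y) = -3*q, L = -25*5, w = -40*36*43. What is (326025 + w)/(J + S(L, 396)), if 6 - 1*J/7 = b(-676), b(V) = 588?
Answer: -29345/411 ≈ -71.399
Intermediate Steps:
w = -61920 (w = -1440*43 = -61920)
L = -125
J = -4074 (J = 42 - 7*588 = 42 - 4116 = -4074)
(326025 + w)/(J + S(L, 396)) = (326025 - 61920)/(-4074 - 3*(-125)) = 264105/(-4074 + 375) = 264105/(-3699) = 264105*(-1/3699) = -29345/411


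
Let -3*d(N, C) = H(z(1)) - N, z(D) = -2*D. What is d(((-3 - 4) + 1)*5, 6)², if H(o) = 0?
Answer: 100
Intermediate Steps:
d(N, C) = N/3 (d(N, C) = -(0 - N)/3 = -(-1)*N/3 = N/3)
d(((-3 - 4) + 1)*5, 6)² = ((((-3 - 4) + 1)*5)/3)² = (((-7 + 1)*5)/3)² = ((-6*5)/3)² = ((⅓)*(-30))² = (-10)² = 100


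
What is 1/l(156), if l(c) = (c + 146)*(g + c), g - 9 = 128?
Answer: 1/88486 ≈ 1.1301e-5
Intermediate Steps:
g = 137 (g = 9 + 128 = 137)
l(c) = (137 + c)*(146 + c) (l(c) = (c + 146)*(137 + c) = (146 + c)*(137 + c) = (137 + c)*(146 + c))
1/l(156) = 1/(20002 + 156**2 + 283*156) = 1/(20002 + 24336 + 44148) = 1/88486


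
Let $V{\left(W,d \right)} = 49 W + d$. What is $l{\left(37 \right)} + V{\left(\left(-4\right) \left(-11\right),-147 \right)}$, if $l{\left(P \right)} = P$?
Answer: $2046$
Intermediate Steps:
$V{\left(W,d \right)} = d + 49 W$
$l{\left(37 \right)} + V{\left(\left(-4\right) \left(-11\right),-147 \right)} = 37 - \left(147 - 49 \left(\left(-4\right) \left(-11\right)\right)\right) = 37 + \left(-147 + 49 \cdot 44\right) = 37 + \left(-147 + 2156\right) = 37 + 2009 = 2046$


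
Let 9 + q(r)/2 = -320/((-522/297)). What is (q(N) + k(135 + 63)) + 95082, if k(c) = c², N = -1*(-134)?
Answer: 3904332/29 ≈ 1.3463e+5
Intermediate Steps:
N = 134
q(r) = 10038/29 (q(r) = -18 + 2*(-320/((-522/297))) = -18 + 2*(-320/((-522*1/297))) = -18 + 2*(-320/(-58/33)) = -18 + 2*(-320*(-33/58)) = -18 + 2*(5280/29) = -18 + 10560/29 = 10038/29)
(q(N) + k(135 + 63)) + 95082 = (10038/29 + (135 + 63)²) + 95082 = (10038/29 + 198²) + 95082 = (10038/29 + 39204) + 95082 = 1146954/29 + 95082 = 3904332/29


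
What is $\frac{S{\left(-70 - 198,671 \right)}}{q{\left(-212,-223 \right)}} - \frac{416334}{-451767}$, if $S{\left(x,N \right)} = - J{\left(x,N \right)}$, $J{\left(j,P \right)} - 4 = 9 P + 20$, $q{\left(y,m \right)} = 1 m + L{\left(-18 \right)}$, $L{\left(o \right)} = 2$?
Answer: $\frac{943691045}{33280169} \approx 28.356$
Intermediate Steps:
$q{\left(y,m \right)} = 2 + m$ ($q{\left(y,m \right)} = 1 m + 2 = m + 2 = 2 + m$)
$J{\left(j,P \right)} = 24 + 9 P$ ($J{\left(j,P \right)} = 4 + \left(9 P + 20\right) = 4 + \left(20 + 9 P\right) = 24 + 9 P$)
$S{\left(x,N \right)} = -24 - 9 N$ ($S{\left(x,N \right)} = - (24 + 9 N) = -24 - 9 N$)
$\frac{S{\left(-70 - 198,671 \right)}}{q{\left(-212,-223 \right)}} - \frac{416334}{-451767} = \frac{-24 - 6039}{2 - 223} - \frac{416334}{-451767} = \frac{-24 - 6039}{-221} - - \frac{138778}{150589} = \left(-6063\right) \left(- \frac{1}{221}\right) + \frac{138778}{150589} = \frac{6063}{221} + \frac{138778}{150589} = \frac{943691045}{33280169}$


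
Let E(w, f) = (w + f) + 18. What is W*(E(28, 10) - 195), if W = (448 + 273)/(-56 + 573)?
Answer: -100219/517 ≈ -193.85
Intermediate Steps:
E(w, f) = 18 + f + w (E(w, f) = (f + w) + 18 = 18 + f + w)
W = 721/517 ≈ 1.3946
W*(E(28, 10) - 195) = 721*((18 + 10 + 28) - 195)/517 = 721*(56 - 195)/517 = (721/517)*(-139) = -100219/517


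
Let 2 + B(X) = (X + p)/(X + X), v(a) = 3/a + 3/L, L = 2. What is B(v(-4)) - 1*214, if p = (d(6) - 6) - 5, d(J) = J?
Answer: -1313/6 ≈ -218.83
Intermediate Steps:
p = -5 (p = (6 - 6) - 5 = 0 - 5 = -5)
v(a) = 3/2 + 3/a (v(a) = 3/a + 3/2 = 3/2 + 3/a)
B(X) = -2 + (-5 + X)/(2*X) (B(X) = -2 + (X - 5)/(X + X) = -2 + (-5 + X)/((2*X)) = -2 + (-5 + X)*(1/(2*X)) = -2 + (-5 + X)/(2*X))
B(v(-4)) - 1*214 = (-5 - 3*(3/2 + 3/(-4)))/(2*(3/2 + 3/(-4))) - 1*214 = (-5 - 3*(3/2 + 3*(-¼)))/(2*(3/2 + 3*(-¼))) - 214 = (-5 - 3*(3/2 - ¾))/(2*(3/2 - ¾)) - 214 = (-5 - 3*¾)/(2*(¾)) - 214 = (½)*(4/3)*(-5 - 9/4) - 214 = (½)*(4/3)*(-29/4) - 214 = -29/6 - 214 = -1313/6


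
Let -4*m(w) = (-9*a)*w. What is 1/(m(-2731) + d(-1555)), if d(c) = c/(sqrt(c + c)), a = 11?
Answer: -1081476/73099408601 - 8*I*sqrt(3110)/73099408601 ≈ -1.4795e-5 - 6.1032e-9*I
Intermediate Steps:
m(w) = 99*w/4 (m(w) = -(-9*11)*w/4 = -(-99)*w/4 = 99*w/4)
d(c) = sqrt(2)*sqrt(c)/2 (d(c) = c/(sqrt(2*c)) = c/((sqrt(2)*sqrt(c))) = c*(sqrt(2)/(2*sqrt(c))) = sqrt(2)*sqrt(c)/2)
1/(m(-2731) + d(-1555)) = 1/((99/4)*(-2731) + sqrt(2)*sqrt(-1555)/2) = 1/(-270369/4 + sqrt(2)*(I*sqrt(1555))/2) = 1/(-270369/4 + I*sqrt(3110)/2)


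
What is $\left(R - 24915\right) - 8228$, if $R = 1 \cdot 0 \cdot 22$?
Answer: $-33143$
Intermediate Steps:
$R = 0$ ($R = 0 \cdot 22 = 0$)
$\left(R - 24915\right) - 8228 = \left(0 - 24915\right) - 8228 = -24915 - 8228 = -33143$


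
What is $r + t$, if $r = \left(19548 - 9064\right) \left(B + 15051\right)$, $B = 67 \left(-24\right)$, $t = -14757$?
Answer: $140921655$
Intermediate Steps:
$B = -1608$
$r = 140936412$ ($r = \left(19548 - 9064\right) \left(-1608 + 15051\right) = 10484 \cdot 13443 = 140936412$)
$r + t = 140936412 - 14757 = 140921655$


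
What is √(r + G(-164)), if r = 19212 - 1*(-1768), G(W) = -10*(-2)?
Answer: 10*√210 ≈ 144.91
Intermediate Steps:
G(W) = 20
r = 20980 (r = 19212 + 1768 = 20980)
√(r + G(-164)) = √(20980 + 20) = √21000 = 10*√210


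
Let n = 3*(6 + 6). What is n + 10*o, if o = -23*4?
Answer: -884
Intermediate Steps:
n = 36 (n = 3*12 = 36)
o = -92
n + 10*o = 36 + 10*(-92) = 36 - 920 = -884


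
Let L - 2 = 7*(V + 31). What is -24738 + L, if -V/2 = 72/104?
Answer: -318873/13 ≈ -24529.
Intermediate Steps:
V = -18/13 (V = -144/104 = -2*9/13 = -18/13 ≈ -1.3846)
L = 2721/13 (L = 2 + 7*(-18/13 + 31) = 2 + 7*(385/13) = 2 + 2695/13 = 2721/13 ≈ 209.31)
-24738 + L = -24738 + 2721/13 = -318873/13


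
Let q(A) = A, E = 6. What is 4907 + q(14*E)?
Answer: 4991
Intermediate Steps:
4907 + q(14*E) = 4907 + 14*6 = 4907 + 84 = 4991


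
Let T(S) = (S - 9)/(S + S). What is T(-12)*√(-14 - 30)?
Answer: 7*I*√11/4 ≈ 5.8041*I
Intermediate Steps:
T(S) = (-9 + S)/(2*S) (T(S) = (-9 + S)/((2*S)) = (-9 + S)*(1/(2*S)) = (-9 + S)/(2*S))
T(-12)*√(-14 - 30) = ((½)*(-9 - 12)/(-12))*√(-14 - 30) = ((½)*(-1/12)*(-21))*√(-44) = 7*(2*I*√11)/8 = 7*I*√11/4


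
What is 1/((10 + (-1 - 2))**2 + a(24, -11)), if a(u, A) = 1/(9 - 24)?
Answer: 15/734 ≈ 0.020436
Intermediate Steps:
a(u, A) = -1/15 (a(u, A) = 1/(-15) = -1/15)
1/((10 + (-1 - 2))**2 + a(24, -11)) = 1/((10 + (-1 - 2))**2 - 1/15) = 1/((10 - 3)**2 - 1/15) = 1/(7**2 - 1/15) = 1/(49 - 1/15) = 1/(734/15) = 15/734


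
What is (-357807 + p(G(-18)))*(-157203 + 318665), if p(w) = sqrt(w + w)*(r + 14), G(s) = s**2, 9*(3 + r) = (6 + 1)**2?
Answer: -57772233834 + 47792752*sqrt(2) ≈ -5.7705e+10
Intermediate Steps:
r = 22/9 (r = -3 + (6 + 1)**2/9 = -3 + (1/9)*7**2 = -3 + (1/9)*49 = -3 + 49/9 = 22/9 ≈ 2.4444)
p(w) = 148*sqrt(2)*sqrt(w)/9 (p(w) = sqrt(w + w)*(22/9 + 14) = sqrt(2*w)*(148/9) = (sqrt(2)*sqrt(w))*(148/9) = 148*sqrt(2)*sqrt(w)/9)
(-357807 + p(G(-18)))*(-157203 + 318665) = (-357807 + 148*sqrt(2)*sqrt((-18)**2)/9)*(-157203 + 318665) = (-357807 + 148*sqrt(2)*sqrt(324)/9)*161462 = (-357807 + (148/9)*sqrt(2)*18)*161462 = (-357807 + 296*sqrt(2))*161462 = -57772233834 + 47792752*sqrt(2)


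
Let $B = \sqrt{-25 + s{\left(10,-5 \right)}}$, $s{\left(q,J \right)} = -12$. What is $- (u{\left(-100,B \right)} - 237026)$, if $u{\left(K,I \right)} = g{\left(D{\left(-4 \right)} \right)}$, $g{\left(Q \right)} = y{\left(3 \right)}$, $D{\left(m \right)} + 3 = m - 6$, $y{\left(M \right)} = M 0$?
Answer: $237026$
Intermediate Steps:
$y{\left(M \right)} = 0$
$B = i \sqrt{37}$ ($B = \sqrt{-25 - 12} = \sqrt{-37} = i \sqrt{37} \approx 6.0828 i$)
$D{\left(m \right)} = -9 + m$ ($D{\left(m \right)} = -3 + \left(m - 6\right) = -3 + \left(-6 + m\right) = -9 + m$)
$g{\left(Q \right)} = 0$
$u{\left(K,I \right)} = 0$
$- (u{\left(-100,B \right)} - 237026) = - (0 - 237026) = \left(-1\right) \left(-237026\right) = 237026$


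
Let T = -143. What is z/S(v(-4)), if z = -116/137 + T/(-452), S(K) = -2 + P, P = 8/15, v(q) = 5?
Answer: 492615/1362328 ≈ 0.36160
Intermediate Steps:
P = 8/15 (P = 8*(1/15) = 8/15 ≈ 0.53333)
S(K) = -22/15 (S(K) = -2 + 8/15 = -22/15)
z = -32841/61924 (z = -116/137 - 143/(-452) = -116*1/137 - 143*(-1/452) = -116/137 + 143/452 = -32841/61924 ≈ -0.53034)
z/S(v(-4)) = -32841/(61924*(-22/15)) = -32841/61924*(-15/22) = 492615/1362328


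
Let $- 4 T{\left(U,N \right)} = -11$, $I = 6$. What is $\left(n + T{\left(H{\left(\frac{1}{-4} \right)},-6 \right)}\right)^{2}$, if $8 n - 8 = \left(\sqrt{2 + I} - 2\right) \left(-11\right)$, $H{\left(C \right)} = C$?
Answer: $\frac{459}{8} - \frac{143 \sqrt{2}}{4} \approx 6.8169$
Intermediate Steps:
$T{\left(U,N \right)} = \frac{11}{4}$ ($T{\left(U,N \right)} = \left(- \frac{1}{4}\right) \left(-11\right) = \frac{11}{4}$)
$n = \frac{15}{4} - \frac{11 \sqrt{2}}{4}$ ($n = 1 + \frac{\left(\sqrt{2 + 6} - 2\right) \left(-11\right)}{8} = 1 + \frac{\left(\sqrt{8} - 2\right) \left(-11\right)}{8} = 1 + \frac{\left(2 \sqrt{2} - 2\right) \left(-11\right)}{8} = 1 + \frac{\left(-2 + 2 \sqrt{2}\right) \left(-11\right)}{8} = 1 + \frac{22 - 22 \sqrt{2}}{8} = 1 + \left(\frac{11}{4} - \frac{11 \sqrt{2}}{4}\right) = \frac{15}{4} - \frac{11 \sqrt{2}}{4} \approx -0.13909$)
$\left(n + T{\left(H{\left(\frac{1}{-4} \right)},-6 \right)}\right)^{2} = \left(\left(\frac{15}{4} - \frac{11 \sqrt{2}}{4}\right) + \frac{11}{4}\right)^{2} = \left(\frac{13}{2} - \frac{11 \sqrt{2}}{4}\right)^{2}$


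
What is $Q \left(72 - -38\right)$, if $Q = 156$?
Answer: $17160$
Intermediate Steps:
$Q \left(72 - -38\right) = 156 \left(72 - -38\right) = 156 \left(72 + 38\right) = 156 \cdot 110 = 17160$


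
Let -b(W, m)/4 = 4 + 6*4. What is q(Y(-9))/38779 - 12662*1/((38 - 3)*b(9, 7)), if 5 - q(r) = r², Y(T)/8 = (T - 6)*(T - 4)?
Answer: -4524336351/76006840 ≈ -59.525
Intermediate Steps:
b(W, m) = -112 (b(W, m) = -4*(4 + 6*4) = -4*(4 + 24) = -4*28 = -112)
Y(T) = 8*(-6 + T)*(-4 + T) (Y(T) = 8*((T - 6)*(T - 4)) = 8*((-6 + T)*(-4 + T)) = 8*(-6 + T)*(-4 + T))
q(r) = 5 - r²
q(Y(-9))/38779 - 12662*1/((38 - 3)*b(9, 7)) = (5 - (192 - 80*(-9) + 8*(-9)²)²)/38779 - 12662*(-1/(112*(38 - 3))) = (5 - (192 + 720 + 8*81)²)*(1/38779) - 12662/(35*(-112)) = (5 - (192 + 720 + 648)²)*(1/38779) - 12662/(-3920) = (5 - 1*1560²)*(1/38779) - 12662*(-1/3920) = (5 - 1*2433600)*(1/38779) + 6331/1960 = (5 - 2433600)*(1/38779) + 6331/1960 = -2433595*1/38779 + 6331/1960 = -2433595/38779 + 6331/1960 = -4524336351/76006840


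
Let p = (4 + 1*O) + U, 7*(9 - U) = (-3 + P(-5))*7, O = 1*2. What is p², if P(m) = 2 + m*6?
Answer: 2116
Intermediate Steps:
O = 2
P(m) = 2 + 6*m
U = 40 (U = 9 - (-3 + (2 + 6*(-5)))*7/7 = 9 - (-3 + (2 - 30))*7/7 = 9 - (-3 - 28)*7/7 = 9 - (-31)*7/7 = 9 - ⅐*(-217) = 9 + 31 = 40)
p = 46 (p = (4 + 1*2) + 40 = (4 + 2) + 40 = 6 + 40 = 46)
p² = 46² = 2116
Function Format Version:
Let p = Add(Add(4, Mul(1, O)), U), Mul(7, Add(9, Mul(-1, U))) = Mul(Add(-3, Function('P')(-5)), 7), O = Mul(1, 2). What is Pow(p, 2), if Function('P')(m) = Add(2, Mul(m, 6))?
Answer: 2116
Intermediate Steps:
O = 2
Function('P')(m) = Add(2, Mul(6, m))
U = 40 (U = Add(9, Mul(Rational(-1, 7), Mul(Add(-3, Add(2, Mul(6, -5))), 7))) = Add(9, Mul(Rational(-1, 7), Mul(Add(-3, Add(2, -30)), 7))) = Add(9, Mul(Rational(-1, 7), Mul(Add(-3, -28), 7))) = Add(9, Mul(Rational(-1, 7), Mul(-31, 7))) = Add(9, Mul(Rational(-1, 7), -217)) = Add(9, 31) = 40)
p = 46 (p = Add(Add(4, Mul(1, 2)), 40) = Add(Add(4, 2), 40) = Add(6, 40) = 46)
Pow(p, 2) = Pow(46, 2) = 2116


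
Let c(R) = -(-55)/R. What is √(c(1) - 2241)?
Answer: I*√2186 ≈ 46.755*I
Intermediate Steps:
c(R) = 55/R
√(c(1) - 2241) = √(55/1 - 2241) = √(55*1 - 2241) = √(55 - 2241) = √(-2186) = I*√2186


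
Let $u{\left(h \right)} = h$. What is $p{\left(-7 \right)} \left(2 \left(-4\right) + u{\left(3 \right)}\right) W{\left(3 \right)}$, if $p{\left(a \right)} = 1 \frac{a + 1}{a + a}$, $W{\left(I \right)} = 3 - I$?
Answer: $0$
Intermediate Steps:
$p{\left(a \right)} = \frac{1 + a}{2 a}$ ($p{\left(a \right)} = 1 \frac{1 + a}{2 a} = \frac{1 + a}{2 a}$)
$p{\left(-7 \right)} \left(2 \left(-4\right) + u{\left(3 \right)}\right) W{\left(3 \right)} = \frac{1 - 7}{2 \left(-7\right)} \left(2 \left(-4\right) + 3\right) \left(3 - 3\right) = \frac{1}{2} \left(- \frac{1}{7}\right) \left(-6\right) \left(-8 + 3\right) \left(3 - 3\right) = \frac{3}{7} \left(-5\right) 0 = \left(- \frac{15}{7}\right) 0 = 0$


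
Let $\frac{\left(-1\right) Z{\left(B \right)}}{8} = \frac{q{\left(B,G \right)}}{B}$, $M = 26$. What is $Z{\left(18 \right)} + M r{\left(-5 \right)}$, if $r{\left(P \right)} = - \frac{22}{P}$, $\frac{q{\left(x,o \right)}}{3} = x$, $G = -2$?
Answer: $\frac{452}{5} \approx 90.4$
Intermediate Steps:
$q{\left(x,o \right)} = 3 x$
$Z{\left(B \right)} = -24$ ($Z{\left(B \right)} = - 8 \frac{3 B}{B} = \left(-8\right) 3 = -24$)
$Z{\left(18 \right)} + M r{\left(-5 \right)} = -24 + 26 \left(- \frac{22}{-5}\right) = -24 + 26 \left(\left(-22\right) \left(- \frac{1}{5}\right)\right) = -24 + 26 \cdot \frac{22}{5} = -24 + \frac{572}{5} = \frac{452}{5}$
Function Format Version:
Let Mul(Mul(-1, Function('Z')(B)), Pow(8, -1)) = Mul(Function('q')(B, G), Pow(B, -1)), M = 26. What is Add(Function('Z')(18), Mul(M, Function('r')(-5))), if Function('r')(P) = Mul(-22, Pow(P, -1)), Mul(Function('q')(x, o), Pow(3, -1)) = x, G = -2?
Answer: Rational(452, 5) ≈ 90.400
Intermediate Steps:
Function('q')(x, o) = Mul(3, x)
Function('Z')(B) = -24 (Function('Z')(B) = Mul(-8, Mul(Mul(3, B), Pow(B, -1))) = Mul(-8, 3) = -24)
Add(Function('Z')(18), Mul(M, Function('r')(-5))) = Add(-24, Mul(26, Mul(-22, Pow(-5, -1)))) = Add(-24, Mul(26, Mul(-22, Rational(-1, 5)))) = Add(-24, Mul(26, Rational(22, 5))) = Add(-24, Rational(572, 5)) = Rational(452, 5)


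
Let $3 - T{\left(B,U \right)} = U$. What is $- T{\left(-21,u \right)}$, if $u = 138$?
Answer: $135$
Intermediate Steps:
$T{\left(B,U \right)} = 3 - U$
$- T{\left(-21,u \right)} = - (3 - 138) = \left(-1\right) \left(-135\right) = 135$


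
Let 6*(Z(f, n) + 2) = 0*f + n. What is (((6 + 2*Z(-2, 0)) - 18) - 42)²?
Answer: 3364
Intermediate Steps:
Z(f, n) = -2 + n/6 (Z(f, n) = -2 + (0*f + n)/6 = -2 + (0 + n)/6 = -2 + n/6)
(((6 + 2*Z(-2, 0)) - 18) - 42)² = (((6 + 2*(-2 + (⅙)*0)) - 18) - 42)² = (((6 + 2*(-2 + 0)) - 18) - 42)² = (((6 + 2*(-2)) - 18) - 42)² = (((6 - 4) - 18) - 42)² = ((2 - 18) - 42)² = (-16 - 42)² = (-58)² = 3364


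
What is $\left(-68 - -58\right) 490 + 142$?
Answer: $-4758$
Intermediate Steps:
$\left(-68 - -58\right) 490 + 142 = \left(-68 + 58\right) 490 + 142 = \left(-10\right) 490 + 142 = -4900 + 142 = -4758$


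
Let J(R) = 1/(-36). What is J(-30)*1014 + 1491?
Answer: 8777/6 ≈ 1462.8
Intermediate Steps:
J(R) = -1/36
J(-30)*1014 + 1491 = -1/36*1014 + 1491 = -169/6 + 1491 = 8777/6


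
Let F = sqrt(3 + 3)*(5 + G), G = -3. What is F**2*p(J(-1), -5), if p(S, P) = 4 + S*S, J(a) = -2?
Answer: 192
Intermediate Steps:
F = 2*sqrt(6) (F = sqrt(3 + 3)*(5 - 3) = sqrt(6)*2 = 2*sqrt(6) ≈ 4.8990)
p(S, P) = 4 + S**2
F**2*p(J(-1), -5) = (2*sqrt(6))**2*(4 + (-2)**2) = 24*(4 + 4) = 24*8 = 192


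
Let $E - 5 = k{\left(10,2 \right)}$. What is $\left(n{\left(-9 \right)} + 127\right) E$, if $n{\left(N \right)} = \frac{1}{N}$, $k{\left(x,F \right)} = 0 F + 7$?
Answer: $\frac{4568}{3} \approx 1522.7$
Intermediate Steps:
$k{\left(x,F \right)} = 7$ ($k{\left(x,F \right)} = 0 + 7 = 7$)
$E = 12$ ($E = 5 + 7 = 12$)
$\left(n{\left(-9 \right)} + 127\right) E = \left(\frac{1}{-9} + 127\right) 12 = \left(- \frac{1}{9} + 127\right) 12 = \frac{1142}{9} \cdot 12 = \frac{4568}{3}$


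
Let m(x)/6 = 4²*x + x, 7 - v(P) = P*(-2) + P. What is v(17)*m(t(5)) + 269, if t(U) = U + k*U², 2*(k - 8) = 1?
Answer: 532709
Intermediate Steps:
k = 17/2 (k = 8 + (½)*1 = 8 + ½ = 17/2 ≈ 8.5000)
t(U) = U + 17*U²/2
v(P) = 7 + P (v(P) = 7 - (P*(-2) + P) = 7 - (-2*P + P) = 7 - (-1)*P = 7 + P)
m(x) = 102*x (m(x) = 6*(4²*x + x) = 6*(16*x + x) = 6*(17*x) = 102*x)
v(17)*m(t(5)) + 269 = (7 + 17)*(102*((½)*5*(2 + 17*5))) + 269 = 24*(102*((½)*5*(2 + 85))) + 269 = 24*(102*((½)*5*87)) + 269 = 24*(102*(435/2)) + 269 = 24*22185 + 269 = 532440 + 269 = 532709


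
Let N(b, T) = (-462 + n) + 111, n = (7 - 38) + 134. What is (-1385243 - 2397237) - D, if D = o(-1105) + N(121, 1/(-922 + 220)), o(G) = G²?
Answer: -5003257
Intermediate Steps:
n = 103 (n = -31 + 134 = 103)
N(b, T) = -248 (N(b, T) = (-462 + 103) + 111 = -359 + 111 = -248)
D = 1220777 (D = (-1105)² - 248 = 1221025 - 248 = 1220777)
(-1385243 - 2397237) - D = (-1385243 - 2397237) - 1*1220777 = -3782480 - 1220777 = -5003257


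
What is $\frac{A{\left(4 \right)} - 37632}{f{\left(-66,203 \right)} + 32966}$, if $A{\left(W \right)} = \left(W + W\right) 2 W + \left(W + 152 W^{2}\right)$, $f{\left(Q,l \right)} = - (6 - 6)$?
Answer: $- \frac{17566}{16483} \approx -1.0657$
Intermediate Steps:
$f{\left(Q,l \right)} = 0$ ($f{\left(Q,l \right)} = \left(-1\right) 0 = 0$)
$A{\left(W \right)} = W + 156 W^{2}$ ($A{\left(W \right)} = 2 W 2 W + \left(W + 152 W^{2}\right) = 4 W W + \left(W + 152 W^{2}\right) = 4 W^{2} + \left(W + 152 W^{2}\right) = W + 156 W^{2}$)
$\frac{A{\left(4 \right)} - 37632}{f{\left(-66,203 \right)} + 32966} = \frac{4 \left(1 + 156 \cdot 4\right) - 37632}{0 + 32966} = \frac{4 \left(1 + 624\right) - 37632}{32966} = \left(4 \cdot 625 - 37632\right) \frac{1}{32966} = \left(2500 - 37632\right) \frac{1}{32966} = \left(-35132\right) \frac{1}{32966} = - \frac{17566}{16483}$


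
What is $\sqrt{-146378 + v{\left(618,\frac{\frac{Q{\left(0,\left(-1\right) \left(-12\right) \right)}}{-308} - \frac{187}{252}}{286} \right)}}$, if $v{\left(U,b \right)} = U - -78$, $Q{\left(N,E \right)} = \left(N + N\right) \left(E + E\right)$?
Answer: $i \sqrt{145682} \approx 381.68 i$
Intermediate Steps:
$Q{\left(N,E \right)} = 4 E N$ ($Q{\left(N,E \right)} = 2 N 2 E = 4 E N$)
$v{\left(U,b \right)} = 78 + U$ ($v{\left(U,b \right)} = U + 78 = 78 + U$)
$\sqrt{-146378 + v{\left(618,\frac{\frac{Q{\left(0,\left(-1\right) \left(-12\right) \right)}}{-308} - \frac{187}{252}}{286} \right)}} = \sqrt{-146378 + \left(78 + 618\right)} = \sqrt{-146378 + 696} = \sqrt{-145682} = i \sqrt{145682}$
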